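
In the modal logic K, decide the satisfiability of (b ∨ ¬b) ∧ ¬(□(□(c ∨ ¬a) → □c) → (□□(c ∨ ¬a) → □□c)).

1. (b ∨ ¬b) ∧ ¬(□(□(c ∨ ¬a) → □c) → (□□(c ∨ ¬a) → □□c)), w0
2. b ∨ ¬b, w0
3. ¬(□(□(c ∨ ¬a) → □c) → (□□(c ∨ ¬a) → □□c)), w0
4. □(□(c ∨ ¬a) → □c), w0
5. ¬(□□(c ∨ ¬a) → □□c), w0
6. □□(c ∨ ¬a), w0
7. ¬□□c, w0
8. ¬b, w0
9. ¬□c, w1
10. □(c ∨ ¬a) → □c, w1
11. □(c ∨ ¬a), w1
12. ¬□(c ∨ ¬a), w1
13. ¬c, w2
14. c ∨ ¬a, w2
15. ¬a, w2
16. ¬(c ∨ ¬a), w3
17. ¬c, w3
18. a, w3
19. c ∨ ¬a, w3
20. ¬a, w3
Accessibility: w0Rw1, w1Rw2, w1Rw3
Branch closes: a and ¬a both at w3.
All branches of the tableau close; one closing branch shown above.

Unsatisfiable (every branch closes)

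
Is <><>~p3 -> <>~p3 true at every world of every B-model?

Invalid (countermodel exists)

Tableau for the negation ~(<><>~p3 -> <>~p3):
1. ~(<><>~p3 -> <>~p3), 0
2. <><>~p3, 0   [~->-rule on 1]
3. ~<>~p3, 0   [~->-rule on 1]
4. p3, 0   [~<>-rule on 3 via 0R0]
5. <>~p3, 1   [<>-rule on 2: fresh world 1, 0R1]
6. p3, 1   [~<>-rule on 3 via 0R1]
7. ~p3, 2   [<>-rule on 5: fresh world 2, 1R2]
Accessibility: 0R0, 0R1, 1R0, 1R1, 1R2, 2R1, 2R2
The negation has an open branch (countermodel exists).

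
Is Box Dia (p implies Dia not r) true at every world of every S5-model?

Invalid (countermodel exists)

Tableau for the negation not Box Dia (p implies Dia not r):
1. not Box Dia (p implies Dia not r), 0
2. not Dia (p implies Dia not r), 1
3. not (p implies Dia not r), 0
4. p, 0
5. not Dia not r, 0
6. not (p implies Dia not r), 1
7. p, 1
8. not Dia not r, 1
9. r, 0
10. r, 1
Accessibility: 0R0, 0R1, 1R0, 1R1
The negation has an open branch (countermodel exists).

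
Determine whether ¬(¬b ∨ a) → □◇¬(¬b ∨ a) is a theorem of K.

Invalid (countermodel exists)

Tableau for the negation ¬(¬(¬b ∨ a) → □◇¬(¬b ∨ a)):
1. ¬(¬(¬b ∨ a) → □◇¬(¬b ∨ a)), w0
2. ¬(¬b ∨ a), w0
3. ¬□◇¬(¬b ∨ a), w0
4. b, w0
5. ¬a, w0
6. ¬◇¬(¬b ∨ a), w1
Accessibility: w0Rw1
The negation has an open branch (countermodel exists).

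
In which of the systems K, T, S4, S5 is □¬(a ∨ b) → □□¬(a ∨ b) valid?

S4-tableau for the negation ¬(□¬(a ∨ b) → □□¬(a ∨ b)):
1. ¬(□¬(a ∨ b) → □□¬(a ∨ b)), w0
2. □¬(a ∨ b), w0
3. ¬□□¬(a ∨ b), w0
4. ¬(a ∨ b), w0
5. ¬a, w0
6. ¬b, w0
7. ¬□¬(a ∨ b), w1
8. ¬(a ∨ b), w1
9. ¬a, w1
10. ¬b, w1
11. a ∨ b, w2
12. ¬(a ∨ b), w2
13. ¬a, w2
14. ¬b, w2
15. b, w2
Accessibility: w0Rw0, w0Rw1, w0Rw2, w1Rw1, w1Rw2, w2Rw2
Branch closes: b and ¬b both at w2.
Every branch closes (one shown): valid in S4, hence also in S5 (every theorem of S4 is a theorem of S5).
T-tableau for the negation ¬(□¬(a ∨ b) → □□¬(a ∨ b)):
1. ¬(□¬(a ∨ b) → □□¬(a ∨ b)), w0
2. □¬(a ∨ b), w0
3. ¬□□¬(a ∨ b), w0
4. ¬(a ∨ b), w0
5. ¬a, w0
6. ¬b, w0
7. ¬□¬(a ∨ b), w1
8. ¬(a ∨ b), w1
9. ¬a, w1
10. ¬b, w1
11. a ∨ b, w2
12. b, w2
Accessibility: w0Rw0, w0Rw1, w1Rw1, w1Rw2, w2Rw2
Complete open branch: countermodel on a T-frame, so not valid in T, nor in K (the same frame is also a K-frame).

S4, S5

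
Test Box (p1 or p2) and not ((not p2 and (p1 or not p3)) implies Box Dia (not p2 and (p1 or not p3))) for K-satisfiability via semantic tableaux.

Yes, satisfiable

1. Box (p1 or p2) and not ((not p2 and (p1 or not p3)) implies Box Dia (not p2 and (p1 or not p3))), w0
2. Box (p1 or p2), w0
3. not ((not p2 and (p1 or not p3)) implies Box Dia (not p2 and (p1 or not p3))), w0
4. not p2 and (p1 or not p3), w0
5. not Box Dia (not p2 and (p1 or not p3)), w0
6. not p2, w0
7. p1 or not p3, w0
8. not p3, w0
9. not Dia (not p2 and (p1 or not p3)), w1
10. p1 or p2, w1
11. p2, w1
Accessibility: w0Rw1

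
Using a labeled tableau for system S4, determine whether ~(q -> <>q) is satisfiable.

No, unsatisfiable

1. ~(q -> <>q), 0
2. q, 0   [~->-rule on 1]
3. ~<>q, 0   [~->-rule on 1]
4. ~q, 0   [~<>-rule on 3 via 0R0]
Accessibility: 0R0
Branch closes: q and ~q both at 0.
All branches of the tableau close; one closing branch shown above.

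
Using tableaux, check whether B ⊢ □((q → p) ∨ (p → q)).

Valid in B

Tableau for the negation ¬□((q → p) ∨ (p → q)):
1. ¬□((q → p) ∨ (p → q)), 0
2. ¬((q → p) ∨ (p → q)), 1
3. ¬(q → p), 1
4. ¬(p → q), 1
5. q, 1
6. ¬p, 1
7. p, 1
8. ¬q, 1
Accessibility: 0R0, 0R1, 1R0, 1R1
Branch closes: p and ¬p both at 1.
Every branch of the negation's tableau closes; the branch above is one of them.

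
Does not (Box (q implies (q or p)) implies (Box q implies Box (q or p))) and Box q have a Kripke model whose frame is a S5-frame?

Unsatisfiable

1. not (Box (q implies (q or p)) implies (Box q implies Box (q or p))) and Box q, w0
2. not (Box (q implies (q or p)) implies (Box q implies Box (q or p))), w0
3. Box q, w0
4. Box (q implies (q or p)), w0
5. not (Box q implies Box (q or p)), w0
6. not Box (q or p), w0
7. q, w0
8. q implies (q or p), w0
9. q or p, w0
10. p, w0
11. not (q or p), w1
12. not q, w1
13. not p, w1
14. q, w1
Accessibility: w0Rw0, w0Rw1, w1Rw0, w1Rw1
Branch closes: q and not q both at w1.
All branches of the tableau close; one closing branch shown above.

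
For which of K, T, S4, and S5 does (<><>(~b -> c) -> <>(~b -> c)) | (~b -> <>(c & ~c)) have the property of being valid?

T-tableau for the negation ~((<><>(~b -> c) -> <>(~b -> c)) | (~b -> <>(c & ~c))):
1. ~((<><>(~b -> c) -> <>(~b -> c)) | (~b -> <>(c & ~c))), 0
2. ~(<><>(~b -> c) -> <>(~b -> c)), 0
3. ~(~b -> <>(c & ~c)), 0
4. <><>(~b -> c), 0
5. ~<>(~b -> c), 0
6. ~b, 0
7. ~<>(c & ~c), 0
8. ~(~b -> c), 0
9. ~c, 0
10. ~(c & ~c), 0
11. <>(~b -> c), 1
12. ~(~b -> c), 1
13. ~b, 1
14. ~c, 1
15. ~(c & ~c), 1
16. ~b -> c, 2
17. c, 2
Accessibility: 0R0, 0R1, 1R1, 1R2, 2R2
Complete open branch: countermodel on a T-frame, so not valid in T, nor in K (the same frame is also a K-frame).
S4-tableau for the negation ~((<><>(~b -> c) -> <>(~b -> c)) | (~b -> <>(c & ~c))):
1. ~((<><>(~b -> c) -> <>(~b -> c)) | (~b -> <>(c & ~c))), 0
2. ~(<><>(~b -> c) -> <>(~b -> c)), 0
3. ~(~b -> <>(c & ~c)), 0
4. <><>(~b -> c), 0
5. ~<>(~b -> c), 0
6. ~b, 0
7. ~<>(c & ~c), 0
8. ~(~b -> c), 0
9. ~c, 0
10. ~(c & ~c), 0
11. <>(~b -> c), 1
12. ~(~b -> c), 1
13. ~b, 1
14. ~c, 1
15. ~(c & ~c), 1
16. ~b -> c, 2
17. ~(~b -> c), 2
18. ~b, 2
19. ~c, 2
20. ~(c & ~c), 2
21. c, 2
Accessibility: 0R0, 0R1, 0R2, 1R1, 1R2, 2R2
Branch closes: c and ~c both at 2.
Every branch closes (one shown): valid in S4, hence also in S5 (every theorem of S4 is a theorem of S5).

S4, S5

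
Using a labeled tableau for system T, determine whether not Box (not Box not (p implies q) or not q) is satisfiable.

1. not Box (not Box not (p implies q) or not q), u
2. not (not Box not (p implies q) or not q), v
3. Box not (p implies q), v
4. q, v
5. not (p implies q), v
6. p, v
7. not q, v
Accessibility: uRu, uRv, vRv
Branch closes: q and not q both at v.
(One branch shown.) All branches close.

No, unsatisfiable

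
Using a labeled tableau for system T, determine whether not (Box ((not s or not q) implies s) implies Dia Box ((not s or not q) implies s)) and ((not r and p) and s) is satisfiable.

No, unsatisfiable

1. not (Box ((not s or not q) implies s) implies Dia Box ((not s or not q) implies s)) and ((not r and p) and s), w0
2. not (Box ((not s or not q) implies s) implies Dia Box ((not s or not q) implies s)), w0
3. (not r and p) and s, w0
4. Box ((not s or not q) implies s), w0
5. not Dia Box ((not s or not q) implies s), w0
6. not r and p, w0
7. s, w0
8. not r, w0
9. p, w0
10. (not s or not q) implies s, w0
11. not Box ((not s or not q) implies s), w0
12. not (not s or not q), w0
13. q, w0
14. not ((not s or not q) implies s), w1
15. not s or not q, w1
16. not s, w1
17. (not s or not q) implies s, w1
18. not Box ((not s or not q) implies s), w1
19. not q, w1
20. not (not s or not q), w1
21. s, w1
22. q, w1
Accessibility: w0Rw0, w0Rw1, w1Rw1
Branch closes: s and not s both at w1.
(One branch shown.) All branches close.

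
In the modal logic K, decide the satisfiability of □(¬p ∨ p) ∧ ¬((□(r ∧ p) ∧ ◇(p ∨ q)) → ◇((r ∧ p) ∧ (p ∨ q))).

1. □(¬p ∨ p) ∧ ¬((□(r ∧ p) ∧ ◇(p ∨ q)) → ◇((r ∧ p) ∧ (p ∨ q))), w0
2. □(¬p ∨ p), w0
3. ¬((□(r ∧ p) ∧ ◇(p ∨ q)) → ◇((r ∧ p) ∧ (p ∨ q))), w0
4. □(r ∧ p) ∧ ◇(p ∨ q), w0
5. ¬◇((r ∧ p) ∧ (p ∨ q)), w0
6. □(r ∧ p), w0
7. ◇(p ∨ q), w0
8. p ∨ q, w1
9. ¬p ∨ p, w1
10. ¬((r ∧ p) ∧ (p ∨ q)), w1
11. r ∧ p, w1
12. r, w1
13. p, w1
14. q, w1
15. ¬(p ∨ q), w1
16. ¬p, w1
17. ¬q, w1
Accessibility: w0Rw1
Branch closes: p and ¬p both at w1.
Every branch closes; the branch above is one of them.

No, unsatisfiable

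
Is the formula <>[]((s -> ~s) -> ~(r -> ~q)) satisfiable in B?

Satisfiable

1. <>[]((s -> ~s) -> ~(r -> ~q)), u
2. []((s -> ~s) -> ~(r -> ~q)), v
3. (s -> ~s) -> ~(r -> ~q), u
4. (s -> ~s) -> ~(r -> ~q), v
5. ~(r -> ~q), u
6. r, u
7. q, u
8. ~(r -> ~q), v
9. r, v
10. q, v
Accessibility: uRu, uRv, vRu, vRv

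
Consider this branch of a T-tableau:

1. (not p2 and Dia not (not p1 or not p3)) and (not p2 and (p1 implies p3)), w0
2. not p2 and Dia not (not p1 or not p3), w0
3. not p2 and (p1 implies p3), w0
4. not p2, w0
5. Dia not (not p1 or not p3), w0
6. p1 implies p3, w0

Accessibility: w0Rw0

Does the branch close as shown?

Not closed

No world carries both an atom and its negation.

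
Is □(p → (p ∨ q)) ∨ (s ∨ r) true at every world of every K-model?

Tableau for the negation ¬(□(p → (p ∨ q)) ∨ (s ∨ r)):
1. ¬(□(p → (p ∨ q)) ∨ (s ∨ r)), w0
2. ¬□(p → (p ∨ q)), w0   [¬∨-rule on 1]
3. ¬(s ∨ r), w0   [¬∨-rule on 1]
4. ¬s, w0   [¬∨-rule on 3]
5. ¬r, w0   [¬∨-rule on 3]
6. ¬(p → (p ∨ q)), w1   [¬□-rule on 2: fresh world w1, w0Rw1]
7. p, w1   [¬→-rule on 6]
8. ¬(p ∨ q), w1   [¬→-rule on 6]
9. ¬p, w1   [¬∨-rule on 8]
10. ¬q, w1   [¬∨-rule on 8]
Accessibility: w0Rw1
Branch closes: p and ¬p both at w1.
Every branch of the negation's tableau closes; the branch above is one of them.

Yes, valid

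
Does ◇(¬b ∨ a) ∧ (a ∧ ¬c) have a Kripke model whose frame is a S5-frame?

Satisfiable (open branch found)

1. ◇(¬b ∨ a) ∧ (a ∧ ¬c), 0
2. ◇(¬b ∨ a), 0   [∧-rule on 1]
3. a ∧ ¬c, 0   [∧-rule on 1]
4. a, 0   [∧-rule on 3]
5. ¬c, 0   [∧-rule on 3]
6. ¬b ∨ a, 1   [◇-rule on 2: fresh world 1, 0R1]
7. a, 1   [∨-rule on 6 (branches; this branch)]
Accessibility: 0R0, 0R1, 1R0, 1R1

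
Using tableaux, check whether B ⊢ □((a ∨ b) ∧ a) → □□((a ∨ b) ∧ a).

Tableau for the negation ¬(□((a ∨ b) ∧ a) → □□((a ∨ b) ∧ a)):
1. ¬(□((a ∨ b) ∧ a) → □□((a ∨ b) ∧ a)), u
2. □((a ∨ b) ∧ a), u
3. ¬□□((a ∨ b) ∧ a), u
4. (a ∨ b) ∧ a, u
5. a ∨ b, u
6. a, u
7. b, u
8. ¬□((a ∨ b) ∧ a), v
9. (a ∨ b) ∧ a, v
10. a ∨ b, v
11. a, v
12. b, v
13. ¬((a ∨ b) ∧ a), w
14. ¬a, w
Accessibility: uRu, uRv, vRu, vRv, vRw, wRv, wRw
The negation has an open branch (countermodel exists).

No, not valid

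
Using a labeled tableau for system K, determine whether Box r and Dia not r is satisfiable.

1. Box r and Dia not r, 0
2. Box r, 0
3. Dia not r, 0
4. not r, 1
5. r, 1
Accessibility: 0R1
Branch closes: r and not r both at 1.
(One branch shown.) All branches close.

No, unsatisfiable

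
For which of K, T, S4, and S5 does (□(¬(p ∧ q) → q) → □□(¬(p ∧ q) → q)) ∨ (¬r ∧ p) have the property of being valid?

S4-tableau for the negation ¬((□(¬(p ∧ q) → q) → □□(¬(p ∧ q) → q)) ∨ (¬r ∧ p)):
1. ¬((□(¬(p ∧ q) → q) → □□(¬(p ∧ q) → q)) ∨ (¬r ∧ p)), 0
2. ¬(□(¬(p ∧ q) → q) → □□(¬(p ∧ q) → q)), 0
3. ¬(¬r ∧ p), 0
4. □(¬(p ∧ q) → q), 0
5. ¬□□(¬(p ∧ q) → q), 0
6. ¬(p ∧ q) → q, 0
7. r, 0
8. p ∧ q, 0
9. p, 0
10. q, 0
11. ¬□(¬(p ∧ q) → q), 1
12. ¬(p ∧ q) → q, 1
13. p ∧ q, 1
14. p, 1
15. q, 1
16. ¬(¬(p ∧ q) → q), 2
17. ¬(p ∧ q), 2
18. ¬q, 2
19. ¬(p ∧ q) → q, 2
20. p ∧ q, 2
21. p, 2
22. q, 2
Accessibility: 0R0, 0R1, 0R2, 1R1, 1R2, 2R2
Branch closes: q and ¬q both at 2.
Every branch closes (one shown): valid in S4, hence also in S5 (every theorem of S4 is a theorem of S5).
T-tableau for the negation ¬((□(¬(p ∧ q) → q) → □□(¬(p ∧ q) → q)) ∨ (¬r ∧ p)):
1. ¬((□(¬(p ∧ q) → q) → □□(¬(p ∧ q) → q)) ∨ (¬r ∧ p)), 0
2. ¬(□(¬(p ∧ q) → q) → □□(¬(p ∧ q) → q)), 0
3. ¬(¬r ∧ p), 0
4. □(¬(p ∧ q) → q), 0
5. ¬□□(¬(p ∧ q) → q), 0
6. ¬(p ∧ q) → q, 0
7. ¬p, 0
8. q, 0
9. ¬□(¬(p ∧ q) → q), 1
10. ¬(p ∧ q) → q, 1
11. q, 1
12. ¬(¬(p ∧ q) → q), 2
13. ¬(p ∧ q), 2
14. ¬q, 2
Accessibility: 0R0, 0R1, 1R1, 1R2, 2R2
Complete open branch: countermodel on a T-frame, so not valid in T, nor in K (the same frame is also a K-frame).

S4, S5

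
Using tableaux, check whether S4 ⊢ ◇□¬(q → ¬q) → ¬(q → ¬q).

Not valid

Tableau for the negation ¬(◇□¬(q → ¬q) → ¬(q → ¬q)):
1. ¬(◇□¬(q → ¬q) → ¬(q → ¬q)), u
2. ◇□¬(q → ¬q), u   [¬→-rule on 1]
3. q → ¬q, u   [¬→-rule on 1]
4. ¬q, u   [→-rule on 3 (branches; this branch)]
5. □¬(q → ¬q), v   [◇-rule on 2: fresh world v, uRv]
6. ¬(q → ¬q), v   [□-rule on 5 via vRv]
7. q, v   [¬→-rule on 6]
Accessibility: uRu, uRv, vRv
The negation has an open branch (countermodel exists).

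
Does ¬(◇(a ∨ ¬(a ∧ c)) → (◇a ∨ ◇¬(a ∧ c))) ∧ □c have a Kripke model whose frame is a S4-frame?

Unsatisfiable (every branch closes)

1. ¬(◇(a ∨ ¬(a ∧ c)) → (◇a ∨ ◇¬(a ∧ c))) ∧ □c, u
2. ¬(◇(a ∨ ¬(a ∧ c)) → (◇a ∨ ◇¬(a ∧ c))), u
3. □c, u
4. ◇(a ∨ ¬(a ∧ c)), u
5. ¬(◇a ∨ ◇¬(a ∧ c)), u
6. ¬◇a, u
7. ¬◇¬(a ∧ c), u
8. c, u
9. ¬a, u
10. a ∧ c, u
11. a, u
Accessibility: uRu
Branch closes: a and ¬a both at u.
(One branch shown.) All branches close.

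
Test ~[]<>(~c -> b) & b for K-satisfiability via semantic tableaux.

1. ~[]<>(~c -> b) & b, w0
2. ~[]<>(~c -> b), w0
3. b, w0
4. ~<>(~c -> b), w1
Accessibility: w0Rw1

Yes, satisfiable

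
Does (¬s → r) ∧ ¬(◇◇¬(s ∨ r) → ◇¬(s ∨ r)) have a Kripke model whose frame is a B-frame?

1. (¬s → r) ∧ ¬(◇◇¬(s ∨ r) → ◇¬(s ∨ r)), w0
2. ¬s → r, w0   [∧-rule on 1]
3. ¬(◇◇¬(s ∨ r) → ◇¬(s ∨ r)), w0   [∧-rule on 1]
4. ◇◇¬(s ∨ r), w0   [¬→-rule on 3]
5. ¬◇¬(s ∨ r), w0   [¬→-rule on 3]
6. s ∨ r, w0   [¬◇-rule on 5 via w0Rw0]
7. r, w0   [→-rule on 2 (branches; this branch)]
8. ◇¬(s ∨ r), w1   [◇-rule on 4: fresh world w1, w0Rw1]
9. s ∨ r, w1   [¬◇-rule on 5 via w0Rw1]
10. r, w1   [∨-rule on 9 (branches; this branch)]
11. ¬(s ∨ r), w2   [◇-rule on 8: fresh world w2, w1Rw2]
12. ¬s, w2   [¬∨-rule on 11]
13. ¬r, w2   [¬∨-rule on 11]
Accessibility: w0Rw0, w0Rw1, w1Rw0, w1Rw1, w1Rw2, w2Rw1, w2Rw2

Satisfiable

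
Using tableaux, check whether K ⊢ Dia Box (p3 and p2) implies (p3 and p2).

No, not valid

Tableau for the negation not (Dia Box (p3 and p2) implies (p3 and p2)):
1. not (Dia Box (p3 and p2) implies (p3 and p2)), u
2. Dia Box (p3 and p2), u
3. not (p3 and p2), u
4. not p2, u
5. Box (p3 and p2), v
Accessibility: uRv
The negation has an open branch (countermodel exists).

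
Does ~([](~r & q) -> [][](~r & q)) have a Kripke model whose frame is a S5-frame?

1. ~([](~r & q) -> [][](~r & q)), w0
2. [](~r & q), w0
3. ~[][](~r & q), w0
4. ~r & q, w0
5. ~r, w0
6. q, w0
7. ~[](~r & q), w1
8. ~r & q, w1
9. ~r, w1
10. q, w1
11. ~(~r & q), w2
12. ~r & q, w2
13. ~r, w2
14. q, w2
15. ~q, w2
Accessibility: w0Rw0, w0Rw1, w0Rw2, w1Rw0, w1Rw1, w1Rw2, w2Rw0, w2Rw1, w2Rw2
Branch closes: q and ~q both at w2.
All branches of the tableau close; one closing branch shown above.

Unsatisfiable (every branch closes)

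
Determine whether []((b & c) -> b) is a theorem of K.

Tableau for the negation ~[]((b & c) -> b):
1. ~[]((b & c) -> b), u
2. ~((b & c) -> b), v
3. b & c, v
4. ~b, v
5. b, v
6. c, v
Accessibility: uRv
Branch closes: b and ~b both at v.
Every branch of the negation's tableau closes; the branch above is one of them.

Valid in K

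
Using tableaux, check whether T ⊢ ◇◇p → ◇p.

Invalid (countermodel exists)

Tableau for the negation ¬(◇◇p → ◇p):
1. ¬(◇◇p → ◇p), w0
2. ◇◇p, w0
3. ¬◇p, w0
4. ¬p, w0
5. ◇p, w1
6. ¬p, w1
7. p, w2
Accessibility: w0Rw0, w0Rw1, w1Rw1, w1Rw2, w2Rw2
The negation has an open branch (countermodel exists).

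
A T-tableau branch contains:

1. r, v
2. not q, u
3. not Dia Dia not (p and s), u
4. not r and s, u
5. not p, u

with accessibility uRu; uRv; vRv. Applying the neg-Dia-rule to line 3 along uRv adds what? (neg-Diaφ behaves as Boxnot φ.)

not Dia not (p and s), v

neg-Diaφ behaves as Boxnot φ: propagate the negated body to each accessible world.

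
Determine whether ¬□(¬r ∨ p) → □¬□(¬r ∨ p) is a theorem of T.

No, not valid

Tableau for the negation ¬(¬□(¬r ∨ p) → □¬□(¬r ∨ p)):
1. ¬(¬□(¬r ∨ p) → □¬□(¬r ∨ p)), 0
2. ¬□(¬r ∨ p), 0   [¬→-rule on 1]
3. ¬□¬□(¬r ∨ p), 0   [¬→-rule on 1]
4. ¬(¬r ∨ p), 1   [¬□-rule on 2: fresh world 1, 0R1]
5. r, 1   [¬∨-rule on 4]
6. ¬p, 1   [¬∨-rule on 4]
7. □(¬r ∨ p), 2   [¬□-rule on 3: fresh world 2, 0R2]
8. ¬r ∨ p, 2   [□-rule on 7 via 2R2]
9. p, 2   [∨-rule on 8 (branches; this branch)]
Accessibility: 0R0, 0R1, 0R2, 1R1, 2R2
The negation has an open branch (countermodel exists).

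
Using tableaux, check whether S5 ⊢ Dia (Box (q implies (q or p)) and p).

Invalid (countermodel exists)

Tableau for the negation not Dia (Box (q implies (q or p)) and p):
1. not Dia (Box (q implies (q or p)) and p), u
2. not (Box (q implies (q or p)) and p), u   [neg-Dia-rule on 1 via uRu]
3. not p, u   [neg-and-rule on 2 (branches; this branch)]
Accessibility: uRu
The negation has an open branch (countermodel exists).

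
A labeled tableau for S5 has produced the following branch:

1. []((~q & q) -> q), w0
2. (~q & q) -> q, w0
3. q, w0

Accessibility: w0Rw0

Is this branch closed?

There is no literal clash: for every atom and world, at most one sign appears.

Open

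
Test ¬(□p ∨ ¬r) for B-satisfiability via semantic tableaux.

1. ¬(□p ∨ ¬r), w0
2. ¬□p, w0   [¬∨-rule on 1]
3. r, w0   [¬∨-rule on 1]
4. ¬p, w1   [¬□-rule on 2: fresh world w1, w0Rw1]
Accessibility: w0Rw0, w0Rw1, w1Rw0, w1Rw1

Yes, satisfiable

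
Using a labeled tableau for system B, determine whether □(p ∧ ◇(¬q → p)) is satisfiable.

1. □(p ∧ ◇(¬q → p)), u
2. p ∧ ◇(¬q → p), u
3. p, u
4. ◇(¬q → p), u
5. ¬q → p, v
6. p ∧ ◇(¬q → p), v
7. p, v
8. ◇(¬q → p), v
9. ¬q → p, w
10. p, w
Accessibility: uRu, uRv, vRu, vRv, vRw, wRv, wRw

Yes, satisfiable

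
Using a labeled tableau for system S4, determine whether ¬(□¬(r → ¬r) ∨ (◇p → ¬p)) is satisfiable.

Yes, satisfiable

1. ¬(□¬(r → ¬r) ∨ (◇p → ¬p)), w0
2. ¬□¬(r → ¬r), w0
3. ¬(◇p → ¬p), w0
4. ◇p, w0
5. p, w0
6. r → ¬r, w1
7. ¬r, w1
8. p, w2
Accessibility: w0Rw0, w0Rw1, w0Rw2, w1Rw1, w2Rw2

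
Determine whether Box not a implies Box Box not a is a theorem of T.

Tableau for the negation not (Box not a implies Box Box not a):
1. not (Box not a implies Box Box not a), 0
2. Box not a, 0
3. not Box Box not a, 0
4. not a, 0
5. not Box not a, 1
6. not a, 1
7. a, 2
Accessibility: 0R0, 0R1, 1R1, 1R2, 2R2
The negation has an open branch (countermodel exists).

Not valid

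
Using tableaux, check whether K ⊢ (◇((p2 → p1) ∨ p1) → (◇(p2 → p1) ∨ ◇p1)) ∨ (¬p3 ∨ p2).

Tableau for the negation ¬((◇((p2 → p1) ∨ p1) → (◇(p2 → p1) ∨ ◇p1)) ∨ (¬p3 ∨ p2)):
1. ¬((◇((p2 → p1) ∨ p1) → (◇(p2 → p1) ∨ ◇p1)) ∨ (¬p3 ∨ p2)), w0
2. ¬(◇((p2 → p1) ∨ p1) → (◇(p2 → p1) ∨ ◇p1)), w0
3. ¬(¬p3 ∨ p2), w0
4. ◇((p2 → p1) ∨ p1), w0
5. ¬(◇(p2 → p1) ∨ ◇p1), w0
6. p3, w0
7. ¬p2, w0
8. ¬◇(p2 → p1), w0
9. ¬◇p1, w0
10. (p2 → p1) ∨ p1, w1
11. ¬(p2 → p1), w1
12. p2, w1
13. ¬p1, w1
14. p2 → p1, w1
15. p1, w1
Accessibility: w0Rw1
Branch closes: p1 and ¬p1 both at w1.
All branches of the negation close; one closing branch shown above.

Valid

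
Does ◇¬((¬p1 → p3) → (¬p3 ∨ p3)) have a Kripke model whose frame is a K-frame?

1. ◇¬((¬p1 → p3) → (¬p3 ∨ p3)), u
2. ¬((¬p1 → p3) → (¬p3 ∨ p3)), v   [◇-rule on 1: fresh world v, uRv]
3. ¬p1 → p3, v   [¬→-rule on 2]
4. ¬(¬p3 ∨ p3), v   [¬→-rule on 2]
5. p3, v   [¬∨-rule on 4]
6. ¬p3, v   [¬∨-rule on 4]
Accessibility: uRv
Branch closes: p3 and ¬p3 both at v.
(One branch shown.) All branches close.

No, unsatisfiable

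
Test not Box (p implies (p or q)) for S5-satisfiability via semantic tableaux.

1. not Box (p implies (p or q)), w0
2. not (p implies (p or q)), w1
3. p, w1
4. not (p or q), w1
5. not p, w1
6. not q, w1
Accessibility: w0Rw0, w0Rw1, w1Rw0, w1Rw1
Branch closes: p and not p both at w1.
Every branch closes; the branch above is one of them.

Unsatisfiable (every branch closes)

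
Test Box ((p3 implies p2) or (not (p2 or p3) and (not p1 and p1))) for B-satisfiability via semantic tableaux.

Yes, satisfiable

1. Box ((p3 implies p2) or (not (p2 or p3) and (not p1 and p1))), 0
2. (p3 implies p2) or (not (p2 or p3) and (not p1 and p1)), 0
3. p3 implies p2, 0
4. p2, 0
Accessibility: 0R0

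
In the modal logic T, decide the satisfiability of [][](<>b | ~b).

Satisfiable (open branch found)

1. [][](<>b | ~b), u
2. [](<>b | ~b), u
3. <>b | ~b, u
4. ~b, u
Accessibility: uRu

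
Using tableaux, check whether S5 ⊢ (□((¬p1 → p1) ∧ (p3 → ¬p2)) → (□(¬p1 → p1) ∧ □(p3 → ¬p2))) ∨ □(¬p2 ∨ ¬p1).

Tableau for the negation ¬((□((¬p1 → p1) ∧ (p3 → ¬p2)) → (□(¬p1 → p1) ∧ □(p3 → ¬p2))) ∨ □(¬p2 ∨ ¬p1)):
1. ¬((□((¬p1 → p1) ∧ (p3 → ¬p2)) → (□(¬p1 → p1) ∧ □(p3 → ¬p2))) ∨ □(¬p2 ∨ ¬p1)), 0
2. ¬(□((¬p1 → p1) ∧ (p3 → ¬p2)) → (□(¬p1 → p1) ∧ □(p3 → ¬p2))), 0
3. ¬□(¬p2 ∨ ¬p1), 0
4. □((¬p1 → p1) ∧ (p3 → ¬p2)), 0
5. ¬(□(¬p1 → p1) ∧ □(p3 → ¬p2)), 0
6. (¬p1 → p1) ∧ (p3 → ¬p2), 0
7. ¬p1 → p1, 0
8. p3 → ¬p2, 0
9. ¬□(p3 → ¬p2), 0
10. p1, 0
11. ¬p2, 0
12. ¬(¬p2 ∨ ¬p1), 1
13. p2, 1
14. p1, 1
15. (¬p1 → p1) ∧ (p3 → ¬p2), 1
16. ¬p1 → p1, 1
17. p3 → ¬p2, 1
18. ¬p3, 1
19. ¬(p3 → ¬p2), 2
20. p3, 2
21. p2, 2
22. (¬p1 → p1) ∧ (p3 → ¬p2), 2
23. ¬p1 → p1, 2
24. p3 → ¬p2, 2
25. p1, 2
26. ¬p2, 2
Accessibility: 0R0, 0R1, 0R2, 1R0, 1R1, 1R2, 2R0, 2R1, 2R2
Branch closes: p2 and ¬p2 both at 2.
Every branch of the negation's tableau closes; the branch above is one of them.

Valid in S5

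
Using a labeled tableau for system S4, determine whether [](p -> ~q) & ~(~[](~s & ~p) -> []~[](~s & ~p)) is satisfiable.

Satisfiable

1. [](p -> ~q) & ~(~[](~s & ~p) -> []~[](~s & ~p)), u
2. [](p -> ~q), u   [&-rule on 1]
3. ~(~[](~s & ~p) -> []~[](~s & ~p)), u   [&-rule on 1]
4. ~[](~s & ~p), u   [~->-rule on 3]
5. ~[]~[](~s & ~p), u   [~->-rule on 3]
6. p -> ~q, u   [[]-rule on 2 via uRu]
7. ~q, u   [->-rule on 6 (branches; this branch)]
8. ~(~s & ~p), v   [~[]-rule on 4: fresh world v, uRv]
9. p -> ~q, v   [[]-rule on 2 via uRv]
10. p, v   [~&-rule on 8 (branches; this branch)]
11. ~q, v   [->-rule on 9 (branches; this branch)]
12. [](~s & ~p), w   [~[]-rule on 5: fresh world w, uRw]
13. p -> ~q, w   [[]-rule on 2 via uRw]
14. ~s & ~p, w   [[]-rule on 12 via wRw]
15. ~s, w   [&-rule on 14]
16. ~p, w   [&-rule on 14]
17. ~q, w   [->-rule on 13 (branches; this branch)]
Accessibility: uRu, uRv, uRw, vRv, wRw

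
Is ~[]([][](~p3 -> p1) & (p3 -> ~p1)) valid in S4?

Tableau for the negation []([][](~p3 -> p1) & (p3 -> ~p1)):
1. []([][](~p3 -> p1) & (p3 -> ~p1)), 0
2. [][](~p3 -> p1) & (p3 -> ~p1), 0   [[]-rule on 1 via 0R0]
3. [][](~p3 -> p1), 0   [&-rule on 2]
4. p3 -> ~p1, 0   [&-rule on 2]
5. [](~p3 -> p1), 0   [[]-rule on 3 via 0R0]
6. ~p3 -> p1, 0   [[]-rule on 5 via 0R0]
7. ~p1, 0   [->-rule on 4 (branches; this branch)]
8. p3, 0   [->-rule on 6 (branches; this branch)]
Accessibility: 0R0
The negation has an open branch (countermodel exists).

Invalid (countermodel exists)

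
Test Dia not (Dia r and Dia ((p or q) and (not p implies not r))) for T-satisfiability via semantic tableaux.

Yes, satisfiable

1. Dia not (Dia r and Dia ((p or q) and (not p implies not r))), w0
2. not (Dia r and Dia ((p or q) and (not p implies not r))), w1
3. not Dia ((p or q) and (not p implies not r)), w1
4. not ((p or q) and (not p implies not r)), w1
5. not (not p implies not r), w1
6. not p, w1
7. r, w1
Accessibility: w0Rw0, w0Rw1, w1Rw1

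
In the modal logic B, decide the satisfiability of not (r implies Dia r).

1. not (r implies Dia r), w0
2. r, w0
3. not Dia r, w0
4. not r, w0
Accessibility: w0Rw0
Branch closes: r and not r both at w0.
All branches of the tableau close; one closing branch shown above.

Unsatisfiable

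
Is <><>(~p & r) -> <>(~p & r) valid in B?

Tableau for the negation ~(<><>(~p & r) -> <>(~p & r)):
1. ~(<><>(~p & r) -> <>(~p & r)), u
2. <><>(~p & r), u
3. ~<>(~p & r), u
4. ~(~p & r), u
5. ~r, u
6. <>(~p & r), v
7. ~(~p & r), v
8. ~r, v
9. ~p & r, w
10. ~p, w
11. r, w
Accessibility: uRu, uRv, vRu, vRv, vRw, wRv, wRw
The negation has an open branch (countermodel exists).

Invalid (countermodel exists)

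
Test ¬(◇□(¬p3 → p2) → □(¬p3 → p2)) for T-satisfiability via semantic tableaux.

1. ¬(◇□(¬p3 → p2) → □(¬p3 → p2)), w0
2. ◇□(¬p3 → p2), w0   [¬→-rule on 1]
3. ¬□(¬p3 → p2), w0   [¬→-rule on 1]
4. □(¬p3 → p2), w1   [◇-rule on 2: fresh world w1, w0Rw1]
5. ¬p3 → p2, w1   [□-rule on 4 via w1Rw1]
6. p2, w1   [→-rule on 5 (branches; this branch)]
7. ¬(¬p3 → p2), w2   [¬□-rule on 3: fresh world w2, w0Rw2]
8. ¬p3, w2   [¬→-rule on 7]
9. ¬p2, w2   [¬→-rule on 7]
Accessibility: w0Rw0, w0Rw1, w0Rw2, w1Rw1, w2Rw2

Yes, satisfiable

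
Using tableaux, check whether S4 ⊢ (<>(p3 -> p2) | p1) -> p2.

Not valid

Tableau for the negation ~((<>(p3 -> p2) | p1) -> p2):
1. ~((<>(p3 -> p2) | p1) -> p2), 0
2. <>(p3 -> p2) | p1, 0
3. ~p2, 0
4. p1, 0
Accessibility: 0R0
The negation has an open branch (countermodel exists).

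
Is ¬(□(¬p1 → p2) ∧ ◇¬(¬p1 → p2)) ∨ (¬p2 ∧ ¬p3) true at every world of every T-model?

Tableau for the negation ¬(¬(□(¬p1 → p2) ∧ ◇¬(¬p1 → p2)) ∨ (¬p2 ∧ ¬p3)):
1. ¬(¬(□(¬p1 → p2) ∧ ◇¬(¬p1 → p2)) ∨ (¬p2 ∧ ¬p3)), w0
2. □(¬p1 → p2) ∧ ◇¬(¬p1 → p2), w0   [¬∨-rule on 1]
3. ¬(¬p2 ∧ ¬p3), w0   [¬∨-rule on 1]
4. □(¬p1 → p2), w0   [∧-rule on 2]
5. ◇¬(¬p1 → p2), w0   [∧-rule on 2]
6. ¬p1 → p2, w0   [□-rule on 4 via w0Rw0]
7. p3, w0   [¬∧-rule on 3 (branches; this branch)]
8. p2, w0   [→-rule on 6 (branches; this branch)]
9. ¬(¬p1 → p2), w1   [◇-rule on 5: fresh world w1, w0Rw1]
10. ¬p1, w1   [¬→-rule on 9]
11. ¬p2, w1   [¬→-rule on 9]
12. ¬p1 → p2, w1   [□-rule on 4 via w0Rw1]
13. p2, w1   [→-rule on 12 (branches; this branch)]
Accessibility: w0Rw0, w0Rw1, w1Rw1
Branch closes: p2 and ¬p2 both at w1.
Every branch of the negation's tableau closes; the branch above is one of them.

Yes, valid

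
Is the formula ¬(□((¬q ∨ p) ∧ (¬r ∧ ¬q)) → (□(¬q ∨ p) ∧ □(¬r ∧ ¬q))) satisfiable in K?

1. ¬(□((¬q ∨ p) ∧ (¬r ∧ ¬q)) → (□(¬q ∨ p) ∧ □(¬r ∧ ¬q))), w0
2. □((¬q ∨ p) ∧ (¬r ∧ ¬q)), w0
3. ¬(□(¬q ∨ p) ∧ □(¬r ∧ ¬q)), w0
4. ¬□(¬r ∧ ¬q), w0
5. ¬(¬r ∧ ¬q), w1
6. (¬q ∨ p) ∧ (¬r ∧ ¬q), w1
7. ¬q ∨ p, w1
8. ¬r ∧ ¬q, w1
9. ¬r, w1
10. ¬q, w1
11. q, w1
Accessibility: w0Rw1
Branch closes: q and ¬q both at w1.
Every branch closes; the branch above is one of them.

No, unsatisfiable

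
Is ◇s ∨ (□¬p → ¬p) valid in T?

Yes, valid

Tableau for the negation ¬(◇s ∨ (□¬p → ¬p)):
1. ¬(◇s ∨ (□¬p → ¬p)), 0
2. ¬◇s, 0
3. ¬(□¬p → ¬p), 0
4. □¬p, 0
5. p, 0
6. ¬s, 0
7. ¬p, 0
Accessibility: 0R0
Branch closes: p and ¬p both at 0.
All branches of the negation close; one closing branch shown above.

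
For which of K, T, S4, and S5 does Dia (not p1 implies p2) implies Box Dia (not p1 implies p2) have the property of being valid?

S5-tableau for the negation not (Dia (not p1 implies p2) implies Box Dia (not p1 implies p2)):
1. not (Dia (not p1 implies p2) implies Box Dia (not p1 implies p2)), u
2. Dia (not p1 implies p2), u
3. not Box Dia (not p1 implies p2), u
4. not p1 implies p2, v
5. p2, v
6. not Dia (not p1 implies p2), w
7. not (not p1 implies p2), u
8. not p1, u
9. not p2, u
10. not (not p1 implies p2), v
11. not p1, v
12. not p2, v
Accessibility: uRu, uRv, uRw, vRu, vRv, vRw, wRu, wRv, wRw
Branch closes: p2 and not p2 both at v.
Every branch closes (one shown): valid in S5.
S4-tableau for the negation not (Dia (not p1 implies p2) implies Box Dia (not p1 implies p2)):
1. not (Dia (not p1 implies p2) implies Box Dia (not p1 implies p2)), u
2. Dia (not p1 implies p2), u
3. not Box Dia (not p1 implies p2), u
4. not p1 implies p2, v
5. p2, v
6. not Dia (not p1 implies p2), w
7. not (not p1 implies p2), w
8. not p1, w
9. not p2, w
Accessibility: uRu, uRv, uRw, vRv, wRw
Complete open branch: countermodel on an S4-frame, so not valid in S4, nor in K, T (the same frame is also a K-frame and a T-frame).

S5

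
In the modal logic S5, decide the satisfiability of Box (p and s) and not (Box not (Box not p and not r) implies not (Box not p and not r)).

1. Box (p and s) and not (Box not (Box not p and not r) implies not (Box not p and not r)), w0
2. Box (p and s), w0
3. not (Box not (Box not p and not r) implies not (Box not p and not r)), w0
4. Box not (Box not p and not r), w0
5. Box not p and not r, w0
6. Box not p, w0
7. not r, w0
8. p and s, w0
9. p, w0
10. s, w0
11. not (Box not p and not r), w0
12. not p, w0
Accessibility: w0Rw0
Branch closes: p and not p both at w0.
Every branch closes; the branch above is one of them.

Unsatisfiable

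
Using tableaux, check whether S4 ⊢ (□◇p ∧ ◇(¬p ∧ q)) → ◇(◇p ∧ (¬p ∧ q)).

Tableau for the negation ¬((□◇p ∧ ◇(¬p ∧ q)) → ◇(◇p ∧ (¬p ∧ q))):
1. ¬((□◇p ∧ ◇(¬p ∧ q)) → ◇(◇p ∧ (¬p ∧ q))), u
2. □◇p ∧ ◇(¬p ∧ q), u   [¬→-rule on 1]
3. ¬◇(◇p ∧ (¬p ∧ q)), u   [¬→-rule on 1]
4. □◇p, u   [∧-rule on 2]
5. ◇(¬p ∧ q), u   [∧-rule on 2]
6. ¬(◇p ∧ (¬p ∧ q)), u   [¬◇-rule on 3 via uRu]
7. ◇p, u   [□-rule on 4 via uRu]
8. ¬(¬p ∧ q), u   [¬∧-rule on 6 (branches; this branch)]
9. ¬q, u   [¬∧-rule on 8 (branches; this branch)]
10. ¬p ∧ q, v   [◇-rule on 5: fresh world v, uRv]
11. ¬p, v   [∧-rule on 10]
12. q, v   [∧-rule on 10]
13. ¬(◇p ∧ (¬p ∧ q)), v   [¬◇-rule on 3 via uRv]
14. ◇p, v   [□-rule on 4 via uRv]
15. ¬◇p, v   [¬∧-rule on 13 (branches; this branch)]
16. p, w   [◇-rule on 7: fresh world w, uRw]
17. ¬(◇p ∧ (¬p ∧ q)), w   [¬◇-rule on 3 via uRw]
18. ◇p, w   [□-rule on 4 via uRw]
19. ¬(¬p ∧ q), w   [¬∧-rule on 17 (branches; this branch)]
20. ¬q, w   [¬∧-rule on 19 (branches; this branch)]
21. p, x   [◇-rule on 14: fresh world x, vRx]
22. ¬(◇p ∧ (¬p ∧ q)), x   [¬◇-rule on 3 via uRx]
23. ◇p, x   [□-rule on 4 via uRx]
24. ¬p, x   [¬◇-rule on 15 via vRx]
Accessibility: uRu, uRv, uRw, uRx, vRv, vRx, wRw, xRx
Branch closes: p and ¬p both at x.
Every branch of the negation's tableau closes; the branch above is one of them.

Valid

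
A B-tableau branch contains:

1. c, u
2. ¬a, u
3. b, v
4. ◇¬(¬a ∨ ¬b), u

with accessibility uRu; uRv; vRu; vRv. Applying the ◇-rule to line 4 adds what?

a fresh world w with uRw, and ¬(¬a ∨ ¬b) at w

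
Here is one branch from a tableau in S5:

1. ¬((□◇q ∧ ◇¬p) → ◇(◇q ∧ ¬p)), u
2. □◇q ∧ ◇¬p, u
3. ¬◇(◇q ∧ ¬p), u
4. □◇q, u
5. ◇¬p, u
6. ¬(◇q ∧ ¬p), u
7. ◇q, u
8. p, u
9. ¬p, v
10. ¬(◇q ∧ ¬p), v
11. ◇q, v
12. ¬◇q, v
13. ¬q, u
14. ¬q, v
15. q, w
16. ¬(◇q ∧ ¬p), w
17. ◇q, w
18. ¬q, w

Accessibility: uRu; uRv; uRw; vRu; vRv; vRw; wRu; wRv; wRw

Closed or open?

Both q and ¬q appear at w.

Yes, closed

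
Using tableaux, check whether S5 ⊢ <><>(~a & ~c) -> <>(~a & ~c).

Valid

Tableau for the negation ~(<><>(~a & ~c) -> <>(~a & ~c)):
1. ~(<><>(~a & ~c) -> <>(~a & ~c)), u
2. <><>(~a & ~c), u   [~->-rule on 1]
3. ~<>(~a & ~c), u   [~->-rule on 1]
4. ~(~a & ~c), u   [~<>-rule on 3 via uRu]
5. c, u   [~&-rule on 4 (branches; this branch)]
6. <>(~a & ~c), v   [<>-rule on 2: fresh world v, uRv]
7. ~(~a & ~c), v   [~<>-rule on 3 via uRv]
8. c, v   [~&-rule on 7 (branches; this branch)]
9. ~a & ~c, w   [<>-rule on 6: fresh world w, vRw]
10. ~a, w   [&-rule on 9]
11. ~c, w   [&-rule on 9]
12. ~(~a & ~c), w   [~<>-rule on 3 via uRw]
13. c, w   [~&-rule on 12 (branches; this branch)]
Accessibility: uRu, uRv, uRw, vRu, vRv, vRw, wRu, wRv, wRw
Branch closes: c and ~c both at w.
All branches of the negation close; one closing branch shown above.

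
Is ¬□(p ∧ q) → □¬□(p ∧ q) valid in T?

Invalid (countermodel exists)

Tableau for the negation ¬(¬□(p ∧ q) → □¬□(p ∧ q)):
1. ¬(¬□(p ∧ q) → □¬□(p ∧ q)), 0
2. ¬□(p ∧ q), 0
3. ¬□¬□(p ∧ q), 0
4. ¬(p ∧ q), 1
5. ¬q, 1
6. □(p ∧ q), 2
7. p ∧ q, 2
8. p, 2
9. q, 2
Accessibility: 0R0, 0R1, 0R2, 1R1, 2R2
The negation has an open branch (countermodel exists).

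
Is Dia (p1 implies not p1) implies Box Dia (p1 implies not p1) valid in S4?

Not valid

Tableau for the negation not (Dia (p1 implies not p1) implies Box Dia (p1 implies not p1)):
1. not (Dia (p1 implies not p1) implies Box Dia (p1 implies not p1)), 0
2. Dia (p1 implies not p1), 0
3. not Box Dia (p1 implies not p1), 0
4. p1 implies not p1, 1
5. not p1, 1
6. not Dia (p1 implies not p1), 2
7. not (p1 implies not p1), 2
8. p1, 2
Accessibility: 0R0, 0R1, 0R2, 1R1, 2R2
The negation has an open branch (countermodel exists).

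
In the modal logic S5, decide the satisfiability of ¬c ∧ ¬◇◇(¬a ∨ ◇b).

Yes, satisfiable

1. ¬c ∧ ¬◇◇(¬a ∨ ◇b), u
2. ¬c, u
3. ¬◇◇(¬a ∨ ◇b), u
4. ¬◇(¬a ∨ ◇b), u
5. ¬(¬a ∨ ◇b), u
6. a, u
7. ¬◇b, u
8. ¬b, u
Accessibility: uRu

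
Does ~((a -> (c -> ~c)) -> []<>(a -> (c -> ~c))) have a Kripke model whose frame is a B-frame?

1. ~((a -> (c -> ~c)) -> []<>(a -> (c -> ~c))), u
2. a -> (c -> ~c), u
3. ~[]<>(a -> (c -> ~c)), u
4. c -> ~c, u
5. ~c, u
6. ~<>(a -> (c -> ~c)), v
7. ~(a -> (c -> ~c)), u
8. a, u
9. ~(c -> ~c), u
10. c, u
Accessibility: uRu, uRv, vRu, vRv
Branch closes: c and ~c both at u.
All branches of the tableau close; one closing branch shown above.

Unsatisfiable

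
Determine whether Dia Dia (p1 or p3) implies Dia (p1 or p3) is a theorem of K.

Invalid (countermodel exists)

Tableau for the negation not (Dia Dia (p1 or p3) implies Dia (p1 or p3)):
1. not (Dia Dia (p1 or p3) implies Dia (p1 or p3)), 0
2. Dia Dia (p1 or p3), 0   [neg-implies-rule on 1]
3. not Dia (p1 or p3), 0   [neg-implies-rule on 1]
4. Dia (p1 or p3), 1   [Dia-rule on 2: fresh world 1, 0R1]
5. not (p1 or p3), 1   [neg-Dia-rule on 3 via 0R1]
6. not p1, 1   [neg-or-rule on 5]
7. not p3, 1   [neg-or-rule on 5]
8. p1 or p3, 2   [Dia-rule on 4: fresh world 2, 1R2]
9. p3, 2   [or-rule on 8 (branches; this branch)]
Accessibility: 0R1, 1R2
The negation has an open branch (countermodel exists).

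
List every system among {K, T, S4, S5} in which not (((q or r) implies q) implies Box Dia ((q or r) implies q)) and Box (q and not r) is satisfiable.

K-tableau for the formula:
1. not (((q or r) implies q) implies Box Dia ((q or r) implies q)) and Box (q and not r), u
2. not (((q or r) implies q) implies Box Dia ((q or r) implies q)), u
3. Box (q and not r), u
4. (q or r) implies q, u
5. not Box Dia ((q or r) implies q), u
6. q, u
7. not Dia ((q or r) implies q), v
8. q and not r, v
9. q, v
10. not r, v
Accessibility: uRv
Complete open branch: satisfiable in K.
T-tableau for the formula:
1. not (((q or r) implies q) implies Box Dia ((q or r) implies q)) and Box (q and not r), u
2. not (((q or r) implies q) implies Box Dia ((q or r) implies q)), u
3. Box (q and not r), u
4. (q or r) implies q, u
5. not Box Dia ((q or r) implies q), u
6. q and not r, u
7. q, u
8. not r, u
9. not Dia ((q or r) implies q), v
10. q and not r, v
11. q, v
12. not r, v
13. not ((q or r) implies q), v
14. q or r, v
15. not q, v
Accessibility: uRu, uRv, vRv
Branch closes: q and not q both at v.
Every branch closes (one shown): unsatisfiable in T, hence also in S4, S5 (every S4/S5-frame is a T-frame).

K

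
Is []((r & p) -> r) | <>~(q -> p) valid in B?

Yes, valid

Tableau for the negation ~([]((r & p) -> r) | <>~(q -> p)):
1. ~([]((r & p) -> r) | <>~(q -> p)), u
2. ~[]((r & p) -> r), u
3. ~<>~(q -> p), u
4. q -> p, u
5. p, u
6. ~((r & p) -> r), v
7. r & p, v
8. ~r, v
9. r, v
10. p, v
Accessibility: uRu, uRv, vRu, vRv
Branch closes: r and ~r both at v.
All branches of the negation close; one closing branch shown above.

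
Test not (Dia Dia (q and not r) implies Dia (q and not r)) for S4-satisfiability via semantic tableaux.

No, unsatisfiable

1. not (Dia Dia (q and not r) implies Dia (q and not r)), 0
2. Dia Dia (q and not r), 0
3. not Dia (q and not r), 0
4. not (q and not r), 0
5. r, 0
6. Dia (q and not r), 1
7. not (q and not r), 1
8. r, 1
9. q and not r, 2
10. q, 2
11. not r, 2
12. not (q and not r), 2
13. r, 2
Accessibility: 0R0, 0R1, 0R2, 1R1, 1R2, 2R2
Branch closes: r and not r both at 2.
(One branch shown.) All branches close.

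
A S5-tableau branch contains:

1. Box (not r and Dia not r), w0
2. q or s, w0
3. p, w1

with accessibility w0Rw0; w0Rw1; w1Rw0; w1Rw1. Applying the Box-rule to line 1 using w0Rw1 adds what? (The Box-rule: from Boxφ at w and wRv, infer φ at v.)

not r and Dia not r, w1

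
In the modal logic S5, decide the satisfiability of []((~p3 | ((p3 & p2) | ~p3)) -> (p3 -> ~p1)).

1. []((~p3 | ((p3 & p2) | ~p3)) -> (p3 -> ~p1)), 0
2. (~p3 | ((p3 & p2) | ~p3)) -> (p3 -> ~p1), 0
3. p3 -> ~p1, 0
4. ~p1, 0
Accessibility: 0R0

Yes, satisfiable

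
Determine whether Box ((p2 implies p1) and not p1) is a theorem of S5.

Tableau for the negation not Box ((p2 implies p1) and not p1):
1. not Box ((p2 implies p1) and not p1), u
2. not ((p2 implies p1) and not p1), v
3. p1, v
Accessibility: uRu, uRv, vRu, vRv
The negation has an open branch (countermodel exists).

Not valid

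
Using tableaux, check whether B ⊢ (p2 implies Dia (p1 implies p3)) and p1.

Tableau for the negation not ((p2 implies Dia (p1 implies p3)) and p1):
1. not ((p2 implies Dia (p1 implies p3)) and p1), 0
2. not p1, 0   [neg-and-rule on 1 (branches; this branch)]
Accessibility: 0R0
The negation has an open branch (countermodel exists).

Not valid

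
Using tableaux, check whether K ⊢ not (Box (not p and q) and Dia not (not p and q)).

Tableau for the negation Box (not p and q) and Dia not (not p and q):
1. Box (not p and q) and Dia not (not p and q), w0
2. Box (not p and q), w0
3. Dia not (not p and q), w0
4. not (not p and q), w1
5. not p and q, w1
6. not p, w1
7. q, w1
8. not q, w1
Accessibility: w0Rw1
Branch closes: q and not q both at w1.
Every branch of the negation's tableau closes; the branch above is one of them.

Valid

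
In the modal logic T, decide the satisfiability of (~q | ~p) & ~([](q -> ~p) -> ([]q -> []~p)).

1. (~q | ~p) & ~([](q -> ~p) -> ([]q -> []~p)), w0
2. ~q | ~p, w0
3. ~([](q -> ~p) -> ([]q -> []~p)), w0
4. [](q -> ~p), w0
5. ~([]q -> []~p), w0
6. []q, w0
7. ~[]~p, w0
8. q -> ~p, w0
9. q, w0
10. ~p, w0
11. p, w1
12. q -> ~p, w1
13. q, w1
14. ~p, w1
Accessibility: w0Rw0, w0Rw1, w1Rw1
Branch closes: p and ~p both at w1.
All branches of the tableau close; one closing branch shown above.

Unsatisfiable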